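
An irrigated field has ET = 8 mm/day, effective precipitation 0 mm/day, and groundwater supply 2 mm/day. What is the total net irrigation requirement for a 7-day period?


Daily deficit = ET - Pe - GW = 8 - 0 - 2 = 6 mm/day
NIR = 6 * 7 = 42 mm

42.0000 mm


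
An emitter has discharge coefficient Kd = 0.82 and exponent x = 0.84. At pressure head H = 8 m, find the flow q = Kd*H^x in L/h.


q = Kd * H^x = 0.82 * 8^0.84 = 0.82 * 5.735821

4.7034 L/h


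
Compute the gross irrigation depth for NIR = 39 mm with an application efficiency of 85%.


Ea = 85% = 0.85
GID = NIR / Ea = 39 / 0.85 = 45.8824 mm

45.8824 mm


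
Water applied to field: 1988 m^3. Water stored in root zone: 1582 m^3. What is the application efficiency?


Ea = V_root / V_field * 100 = 1582 / 1988 * 100 = 79.5775%

79.5775 %


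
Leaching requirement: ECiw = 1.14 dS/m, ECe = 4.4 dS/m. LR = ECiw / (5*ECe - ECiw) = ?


LR = ECiw / (5*ECe - ECiw)
LR = 1.14 / (5*4.4 - 1.14)
LR = 1.14 / 20.8600

0.0547


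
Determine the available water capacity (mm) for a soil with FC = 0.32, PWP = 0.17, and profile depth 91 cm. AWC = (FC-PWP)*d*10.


AWC = (FC - PWP) * d * 10
AWC = (0.32 - 0.17) * 91 * 10
AWC = 0.1500 * 91 * 10

136.5000 mm


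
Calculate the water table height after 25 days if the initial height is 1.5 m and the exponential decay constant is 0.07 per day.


m = m0 * exp(-k*t)
m = 1.5 * exp(-0.07 * 25)
m = 1.5 * exp(-1.7500)

0.2607 m


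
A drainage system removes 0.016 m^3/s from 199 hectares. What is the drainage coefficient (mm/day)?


DC = Q * 86400 / (A * 10000) * 1000
DC = 0.016 * 86400 / (199 * 10000) * 1000
DC = 1382400.0000 / 1990000

0.6947 mm/day


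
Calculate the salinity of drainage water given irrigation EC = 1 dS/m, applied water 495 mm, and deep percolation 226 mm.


EC_dw = EC_iw * D_iw / D_dw
EC_dw = 1 * 495 / 226
EC_dw = 495 / 226

2.1903 dS/m


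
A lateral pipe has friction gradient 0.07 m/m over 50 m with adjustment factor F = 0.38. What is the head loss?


hf = J * L * F = 0.07 * 50 * 0.38 = 1.3300 m

1.3300 m


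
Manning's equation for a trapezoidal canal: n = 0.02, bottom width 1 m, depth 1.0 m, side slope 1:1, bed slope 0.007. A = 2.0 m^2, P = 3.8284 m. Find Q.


R = A/P = 2.0/3.8284 = 0.522411
Q = (1/0.02) * 2.0 * 0.522411^(2/3) * 0.007^0.5

5.4270 m^3/s


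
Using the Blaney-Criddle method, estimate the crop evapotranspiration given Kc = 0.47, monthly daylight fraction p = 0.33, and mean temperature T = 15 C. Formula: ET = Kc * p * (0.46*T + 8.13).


ET = Kc * p * (0.46*T + 8.13)
ET = 0.47 * 0.33 * (0.46*15 + 8.13)
ET = 0.47 * 0.33 * 15.0300

2.3312 mm/day


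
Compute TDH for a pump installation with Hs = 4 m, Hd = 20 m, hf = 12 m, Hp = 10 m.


TDH = Hs + Hd + hf + Hp = 4 + 20 + 12 + 10 = 46

46 m


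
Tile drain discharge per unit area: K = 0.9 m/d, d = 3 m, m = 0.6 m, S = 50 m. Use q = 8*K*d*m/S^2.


q = 8*K*d*m/S^2
q = 8*0.9*3*0.6/50^2
q = 12.9600 / 2500

0.0052 m/d


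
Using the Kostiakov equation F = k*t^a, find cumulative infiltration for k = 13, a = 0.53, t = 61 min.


F = k * t^a = 13 * 61^0.53
F = 13 * 8.835371

114.8598 mm


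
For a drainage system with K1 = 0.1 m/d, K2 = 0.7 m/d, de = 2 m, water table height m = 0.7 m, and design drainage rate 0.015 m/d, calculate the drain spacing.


S^2 = 8*K2*de*m/q + 4*K1*m^2/q
S^2 = 8*0.7*2*0.7/0.015 + 4*0.1*0.7^2/0.015
S = sqrt(535.7333)

23.1459 m


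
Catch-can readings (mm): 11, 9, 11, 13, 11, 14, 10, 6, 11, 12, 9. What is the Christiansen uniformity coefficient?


mean = 10.636364 mm
MAD = 1.553719 mm
CU = (1 - 1.553719/10.636364)*100

85.3924 %


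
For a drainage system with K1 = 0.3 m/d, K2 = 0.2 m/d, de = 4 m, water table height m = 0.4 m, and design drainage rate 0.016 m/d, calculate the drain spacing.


S^2 = 8*K2*de*m/q + 4*K1*m^2/q
S^2 = 8*0.2*4*0.4/0.016 + 4*0.3*0.4^2/0.016
S = sqrt(172.0000)

13.1149 m


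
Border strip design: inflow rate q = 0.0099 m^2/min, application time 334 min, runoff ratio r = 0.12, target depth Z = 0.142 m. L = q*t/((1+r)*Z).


L = q*t/((1+r)*Z)
L = 0.0099*334/((1+0.12)*0.142)
L = 3.3066/0.15904

20.7910 m


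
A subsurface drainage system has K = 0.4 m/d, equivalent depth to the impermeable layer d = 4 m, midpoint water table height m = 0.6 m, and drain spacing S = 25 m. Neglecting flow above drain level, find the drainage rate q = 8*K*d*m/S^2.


q = 8*K*d*m/S^2
q = 8*0.4*4*0.6/25^2
q = 7.6800 / 625

0.0123 m/d


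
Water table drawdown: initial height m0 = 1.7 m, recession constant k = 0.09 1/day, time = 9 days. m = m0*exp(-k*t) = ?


m = m0 * exp(-k*t)
m = 1.7 * exp(-0.09 * 9)
m = 1.7 * exp(-0.8100)

0.7563 m


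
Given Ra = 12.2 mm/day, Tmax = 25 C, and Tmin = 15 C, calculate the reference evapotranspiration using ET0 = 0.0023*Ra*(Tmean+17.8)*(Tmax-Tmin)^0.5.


Tmean = (Tmax + Tmin)/2 = (25 + 15)/2 = 20.0
ET0 = 0.0023 * 12.2 * (20.0 + 17.8) * sqrt(25 - 15)
ET0 = 0.0023 * 12.2 * 37.8 * 3.162278

3.3541 mm/day


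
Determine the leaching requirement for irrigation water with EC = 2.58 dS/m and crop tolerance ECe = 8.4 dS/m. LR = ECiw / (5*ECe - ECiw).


LR = ECiw / (5*ECe - ECiw)
LR = 2.58 / (5*8.4 - 2.58)
LR = 2.58 / 39.4200

0.0654


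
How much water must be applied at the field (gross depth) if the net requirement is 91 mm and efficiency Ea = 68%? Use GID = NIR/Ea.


Ea = 68% = 0.68
GID = NIR / Ea = 91 / 0.68 = 133.8235 mm

133.8235 mm


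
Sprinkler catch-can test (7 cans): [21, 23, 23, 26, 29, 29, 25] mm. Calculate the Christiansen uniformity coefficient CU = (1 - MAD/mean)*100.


mean = 25.142857 mm
MAD = 2.448980 mm
CU = (1 - 2.448980/25.142857)*100

90.2597 %


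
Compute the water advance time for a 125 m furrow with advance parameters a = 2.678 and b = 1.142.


t = (L/a)^(1/b)
t = (125/2.678)^(1/1.142)
t = 46.676624^(1/1.142)

28.9440 min


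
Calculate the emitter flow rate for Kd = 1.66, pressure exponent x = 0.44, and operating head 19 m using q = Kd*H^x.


q = Kd * H^x = 1.66 * 19^0.44 = 1.66 * 3.653016

6.0640 L/h


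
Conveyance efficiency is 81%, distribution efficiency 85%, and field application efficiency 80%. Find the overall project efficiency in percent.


Ec = 0.81, Eb = 0.85, Ea = 0.8
E = 0.81 * 0.85 * 0.8 * 100 = 55.0800%

55.0800 %


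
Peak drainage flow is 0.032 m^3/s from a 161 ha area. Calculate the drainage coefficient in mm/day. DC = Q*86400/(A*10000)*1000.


DC = Q * 86400 / (A * 10000) * 1000
DC = 0.032 * 86400 / (161 * 10000) * 1000
DC = 2764800.0000 / 1610000

1.7173 mm/day


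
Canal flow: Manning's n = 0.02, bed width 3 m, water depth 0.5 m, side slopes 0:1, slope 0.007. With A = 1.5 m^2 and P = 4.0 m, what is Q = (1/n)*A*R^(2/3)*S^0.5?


R = A/P = 1.5/4.0 = 0.375000
Q = (1/0.02) * 1.5 * 0.375000^(2/3) * 0.007^0.5

3.2631 m^3/s


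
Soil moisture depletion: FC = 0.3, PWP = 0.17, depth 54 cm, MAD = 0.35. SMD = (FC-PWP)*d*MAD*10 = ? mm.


SMD = (FC - PWP) * d * MAD * 10
SMD = (0.3 - 0.17) * 54 * 0.35 * 10
SMD = 0.1300 * 54 * 0.35 * 10

24.5700 mm


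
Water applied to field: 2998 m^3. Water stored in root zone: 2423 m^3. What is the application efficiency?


Ea = V_root / V_field * 100 = 2423 / 2998 * 100 = 80.8205%

80.8205 %


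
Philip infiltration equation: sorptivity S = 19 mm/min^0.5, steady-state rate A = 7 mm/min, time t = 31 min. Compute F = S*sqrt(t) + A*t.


F = S*sqrt(t) + A*t
F = 19*sqrt(31) + 7*31
F = 19*5.567764 + 217

322.7875 mm


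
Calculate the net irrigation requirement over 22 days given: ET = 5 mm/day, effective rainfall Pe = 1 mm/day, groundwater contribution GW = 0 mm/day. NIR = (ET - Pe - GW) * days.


Daily deficit = ET - Pe - GW = 5 - 1 - 0 = 4 mm/day
NIR = 4 * 22 = 88 mm

88.0000 mm


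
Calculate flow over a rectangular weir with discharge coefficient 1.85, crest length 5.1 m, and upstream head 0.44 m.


Q = C * L * H^(3/2) = 1.85 * 5.1 * 0.44^1.5 = 1.85 * 5.1 * 0.291863

2.7537 m^3/s


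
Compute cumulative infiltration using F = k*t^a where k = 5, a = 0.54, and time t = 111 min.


F = k * t^a = 5 * 111^0.54
F = 5 * 12.719628

63.5981 mm


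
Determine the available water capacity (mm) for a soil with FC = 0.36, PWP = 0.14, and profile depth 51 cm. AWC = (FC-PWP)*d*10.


AWC = (FC - PWP) * d * 10
AWC = (0.36 - 0.14) * 51 * 10
AWC = 0.2200 * 51 * 10

112.2000 mm


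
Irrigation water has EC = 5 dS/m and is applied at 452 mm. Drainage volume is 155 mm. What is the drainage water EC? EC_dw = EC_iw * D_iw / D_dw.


EC_dw = EC_iw * D_iw / D_dw
EC_dw = 5 * 452 / 155
EC_dw = 2260 / 155

14.5806 dS/m


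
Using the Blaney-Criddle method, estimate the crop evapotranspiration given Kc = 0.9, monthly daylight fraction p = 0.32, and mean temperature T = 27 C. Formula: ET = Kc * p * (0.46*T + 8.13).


ET = Kc * p * (0.46*T + 8.13)
ET = 0.9 * 0.32 * (0.46*27 + 8.13)
ET = 0.9 * 0.32 * 20.5500

5.9184 mm/day


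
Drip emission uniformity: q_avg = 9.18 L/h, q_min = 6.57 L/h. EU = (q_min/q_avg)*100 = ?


EU = (q_min/q_avg)*100 = (6.57/9.18)*100 = 71.5686%

71.5686 %


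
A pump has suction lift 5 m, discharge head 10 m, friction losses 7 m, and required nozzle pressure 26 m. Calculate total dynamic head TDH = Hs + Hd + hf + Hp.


TDH = Hs + Hd + hf + Hp = 5 + 10 + 7 + 26 = 48

48 m


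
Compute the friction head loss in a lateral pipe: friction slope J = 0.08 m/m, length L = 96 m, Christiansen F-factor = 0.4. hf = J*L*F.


hf = J * L * F = 0.08 * 96 * 0.4 = 3.0720 m

3.0720 m


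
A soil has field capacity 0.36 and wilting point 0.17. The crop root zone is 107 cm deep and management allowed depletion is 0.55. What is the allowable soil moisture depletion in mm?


SMD = (FC - PWP) * d * MAD * 10
SMD = (0.36 - 0.17) * 107 * 0.55 * 10
SMD = 0.1900 * 107 * 0.55 * 10

111.8150 mm


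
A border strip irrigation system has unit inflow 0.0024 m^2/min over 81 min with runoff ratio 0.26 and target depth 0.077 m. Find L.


L = q*t/((1+r)*Z)
L = 0.0024*81/((1+0.26)*0.077)
L = 0.1944/0.09702

2.0037 m


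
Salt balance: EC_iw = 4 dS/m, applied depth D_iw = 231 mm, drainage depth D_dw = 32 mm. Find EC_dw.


EC_dw = EC_iw * D_iw / D_dw
EC_dw = 4 * 231 / 32
EC_dw = 924 / 32

28.8750 dS/m


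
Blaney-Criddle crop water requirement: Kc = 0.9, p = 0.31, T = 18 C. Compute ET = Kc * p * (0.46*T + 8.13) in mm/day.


ET = Kc * p * (0.46*T + 8.13)
ET = 0.9 * 0.31 * (0.46*18 + 8.13)
ET = 0.9 * 0.31 * 16.4100

4.5784 mm/day


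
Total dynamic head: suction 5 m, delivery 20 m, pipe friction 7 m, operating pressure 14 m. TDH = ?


TDH = Hs + Hd + hf + Hp = 5 + 20 + 7 + 14 = 46

46 m


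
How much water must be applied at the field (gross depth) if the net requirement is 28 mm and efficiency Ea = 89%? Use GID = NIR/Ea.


Ea = 89% = 0.89
GID = NIR / Ea = 28 / 0.89 = 31.4607 mm

31.4607 mm


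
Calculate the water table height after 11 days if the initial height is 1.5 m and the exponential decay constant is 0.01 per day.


m = m0 * exp(-k*t)
m = 1.5 * exp(-0.01 * 11)
m = 1.5 * exp(-0.1100)

1.3438 m


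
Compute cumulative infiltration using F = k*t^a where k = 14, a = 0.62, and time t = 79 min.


F = k * t^a = 14 * 79^0.62
F = 14 * 15.015120

210.2117 mm


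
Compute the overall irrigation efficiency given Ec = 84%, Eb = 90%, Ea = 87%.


Ec = 0.84, Eb = 0.9, Ea = 0.87
E = 0.84 * 0.9 * 0.87 * 100 = 65.7720%

65.7720 %


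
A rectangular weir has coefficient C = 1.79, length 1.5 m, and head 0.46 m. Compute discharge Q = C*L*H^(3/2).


Q = C * L * H^(3/2) = 1.79 * 1.5 * 0.46^1.5 = 1.79 * 1.5 * 0.311987

0.8377 m^3/s


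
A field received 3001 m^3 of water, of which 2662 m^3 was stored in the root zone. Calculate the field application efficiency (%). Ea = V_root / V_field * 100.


Ea = V_root / V_field * 100 = 2662 / 3001 * 100 = 88.7038%

88.7038 %


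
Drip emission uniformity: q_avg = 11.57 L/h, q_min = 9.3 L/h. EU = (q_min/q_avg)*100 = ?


EU = (q_min/q_avg)*100 = (9.3/11.57)*100 = 80.3803%

80.3803 %


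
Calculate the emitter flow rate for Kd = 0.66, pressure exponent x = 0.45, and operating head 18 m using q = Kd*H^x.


q = Kd * H^x = 0.66 * 18^0.45 = 0.66 * 3.671746

2.4234 L/h


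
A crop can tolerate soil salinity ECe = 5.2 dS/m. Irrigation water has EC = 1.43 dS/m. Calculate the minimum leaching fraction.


LR = ECiw / (5*ECe - ECiw)
LR = 1.43 / (5*5.2 - 1.43)
LR = 1.43 / 24.5700

0.0582


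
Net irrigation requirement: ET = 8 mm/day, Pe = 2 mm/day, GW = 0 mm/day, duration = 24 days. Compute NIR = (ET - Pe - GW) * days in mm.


Daily deficit = ET - Pe - GW = 8 - 2 - 0 = 6 mm/day
NIR = 6 * 24 = 144 mm

144.0000 mm


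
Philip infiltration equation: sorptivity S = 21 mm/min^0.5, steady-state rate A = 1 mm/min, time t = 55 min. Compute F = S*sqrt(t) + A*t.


F = S*sqrt(t) + A*t
F = 21*sqrt(55) + 1*55
F = 21*7.416198 + 55

210.7402 mm


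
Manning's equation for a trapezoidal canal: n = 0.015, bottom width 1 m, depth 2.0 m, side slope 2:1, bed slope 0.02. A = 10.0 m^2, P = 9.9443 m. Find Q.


R = A/P = 10.0/9.9443 = 1.005601
Q = (1/0.015) * 10.0 * 1.005601^(2/3) * 0.02^0.5

94.6326 m^3/s


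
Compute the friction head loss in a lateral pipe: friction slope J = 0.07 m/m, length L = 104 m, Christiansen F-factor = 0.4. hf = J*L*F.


hf = J * L * F = 0.07 * 104 * 0.4 = 2.9120 m

2.9120 m


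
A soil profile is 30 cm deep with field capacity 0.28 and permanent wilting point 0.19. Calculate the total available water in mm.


AWC = (FC - PWP) * d * 10
AWC = (0.28 - 0.19) * 30 * 10
AWC = 0.0900 * 30 * 10

27.0000 mm


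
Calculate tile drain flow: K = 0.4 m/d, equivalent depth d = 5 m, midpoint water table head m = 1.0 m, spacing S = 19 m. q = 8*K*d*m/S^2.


q = 8*K*d*m/S^2
q = 8*0.4*5*1.0/19^2
q = 16.0000 / 361

0.0443 m/d


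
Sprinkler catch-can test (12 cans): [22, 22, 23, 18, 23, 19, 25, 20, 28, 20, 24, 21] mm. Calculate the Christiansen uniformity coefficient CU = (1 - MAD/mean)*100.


mean = 22.083333 mm
MAD = 2.097222 mm
CU = (1 - 2.097222/22.083333)*100

90.5031 %


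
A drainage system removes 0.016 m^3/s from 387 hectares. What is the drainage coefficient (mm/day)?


DC = Q * 86400 / (A * 10000) * 1000
DC = 0.016 * 86400 / (387 * 10000) * 1000
DC = 1382400.0000 / 3870000

0.3572 mm/day


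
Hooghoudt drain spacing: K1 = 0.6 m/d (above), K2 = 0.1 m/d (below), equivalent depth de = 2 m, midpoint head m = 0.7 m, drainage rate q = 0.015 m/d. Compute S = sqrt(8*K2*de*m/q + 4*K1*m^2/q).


S^2 = 8*K2*de*m/q + 4*K1*m^2/q
S^2 = 8*0.1*2*0.7/0.015 + 4*0.6*0.7^2/0.015
S = sqrt(153.0667)

12.3720 m


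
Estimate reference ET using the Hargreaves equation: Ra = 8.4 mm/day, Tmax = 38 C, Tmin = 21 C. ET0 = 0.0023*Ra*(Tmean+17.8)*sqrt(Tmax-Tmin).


Tmean = (Tmax + Tmin)/2 = (38 + 21)/2 = 29.5
ET0 = 0.0023 * 8.4 * (29.5 + 17.8) * sqrt(38 - 21)
ET0 = 0.0023 * 8.4 * 47.3 * 4.123106

3.7678 mm/day


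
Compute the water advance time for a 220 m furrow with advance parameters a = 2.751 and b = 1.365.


t = (L/a)^(1/b)
t = (220/2.751)^(1/1.365)
t = 79.970920^(1/1.365)

24.7793 min


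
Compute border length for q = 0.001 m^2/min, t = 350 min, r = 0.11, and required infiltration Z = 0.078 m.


L = q*t/((1+r)*Z)
L = 0.001*350/((1+0.11)*0.078)
L = 0.35/0.08658

4.0425 m


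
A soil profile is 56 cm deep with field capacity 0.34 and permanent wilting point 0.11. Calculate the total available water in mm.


AWC = (FC - PWP) * d * 10
AWC = (0.34 - 0.11) * 56 * 10
AWC = 0.2300 * 56 * 10

128.8000 mm


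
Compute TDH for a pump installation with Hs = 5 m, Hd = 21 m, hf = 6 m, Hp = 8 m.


TDH = Hs + Hd + hf + Hp = 5 + 21 + 6 + 8 = 40

40 m


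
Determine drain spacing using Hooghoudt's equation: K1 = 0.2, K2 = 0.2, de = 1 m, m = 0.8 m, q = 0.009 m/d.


S^2 = 8*K2*de*m/q + 4*K1*m^2/q
S^2 = 8*0.2*1*0.8/0.009 + 4*0.2*0.8^2/0.009
S = sqrt(199.1111)

14.1107 m


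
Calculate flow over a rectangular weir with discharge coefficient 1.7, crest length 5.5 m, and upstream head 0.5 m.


Q = C * L * H^(3/2) = 1.7 * 5.5 * 0.5^1.5 = 1.7 * 5.5 * 0.353553

3.3057 m^3/s


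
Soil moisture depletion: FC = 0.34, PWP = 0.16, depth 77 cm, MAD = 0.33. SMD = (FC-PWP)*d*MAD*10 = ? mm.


SMD = (FC - PWP) * d * MAD * 10
SMD = (0.34 - 0.16) * 77 * 0.33 * 10
SMD = 0.1800 * 77 * 0.33 * 10

45.7380 mm


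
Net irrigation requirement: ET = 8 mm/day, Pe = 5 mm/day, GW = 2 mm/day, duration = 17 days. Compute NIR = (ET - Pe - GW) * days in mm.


Daily deficit = ET - Pe - GW = 8 - 5 - 2 = 1 mm/day
NIR = 1 * 17 = 17 mm

17.0000 mm


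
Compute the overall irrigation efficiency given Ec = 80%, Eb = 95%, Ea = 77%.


Ec = 0.8, Eb = 0.95, Ea = 0.77
E = 0.8 * 0.95 * 0.77 * 100 = 58.5200%

58.5200 %


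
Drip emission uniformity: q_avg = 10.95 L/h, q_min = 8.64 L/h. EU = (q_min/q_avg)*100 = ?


EU = (q_min/q_avg)*100 = (8.64/10.95)*100 = 78.9041%

78.9041 %


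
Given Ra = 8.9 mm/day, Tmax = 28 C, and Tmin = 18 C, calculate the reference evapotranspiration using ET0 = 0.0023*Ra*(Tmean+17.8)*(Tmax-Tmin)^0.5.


Tmean = (Tmax + Tmin)/2 = (28 + 18)/2 = 23.0
ET0 = 0.0023 * 8.9 * (23.0 + 17.8) * sqrt(28 - 18)
ET0 = 0.0023 * 8.9 * 40.8 * 3.162278

2.6411 mm/day


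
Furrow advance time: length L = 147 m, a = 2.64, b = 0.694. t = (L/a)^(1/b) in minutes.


t = (L/a)^(1/b)
t = (147/2.64)^(1/0.694)
t = 55.681818^(1/0.694)

327.6704 min


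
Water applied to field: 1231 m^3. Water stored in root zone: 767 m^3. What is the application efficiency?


Ea = V_root / V_field * 100 = 767 / 1231 * 100 = 62.3071%

62.3071 %


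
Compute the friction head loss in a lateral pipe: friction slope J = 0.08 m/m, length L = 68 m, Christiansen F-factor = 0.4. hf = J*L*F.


hf = J * L * F = 0.08 * 68 * 0.4 = 2.1760 m

2.1760 m


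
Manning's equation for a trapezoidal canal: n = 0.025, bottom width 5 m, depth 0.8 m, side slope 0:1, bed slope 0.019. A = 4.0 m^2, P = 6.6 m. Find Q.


R = A/P = 4.0/6.6 = 0.606061
Q = (1/0.025) * 4.0 * 0.606061^(2/3) * 0.019^0.5

15.7946 m^3/s


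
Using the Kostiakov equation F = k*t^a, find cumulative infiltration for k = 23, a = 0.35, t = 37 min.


F = k * t^a = 23 * 37^0.35
F = 23 * 3.538919

81.3951 mm


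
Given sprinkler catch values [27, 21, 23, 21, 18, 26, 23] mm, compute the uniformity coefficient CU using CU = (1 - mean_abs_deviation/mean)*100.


mean = 22.714286 mm
MAD = 2.326531 mm
CU = (1 - 2.326531/22.714286)*100

89.7574 %


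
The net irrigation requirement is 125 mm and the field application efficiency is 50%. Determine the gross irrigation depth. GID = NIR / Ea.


Ea = 50% = 0.5
GID = NIR / Ea = 125 / 0.5 = 250.0000 mm

250.0000 mm


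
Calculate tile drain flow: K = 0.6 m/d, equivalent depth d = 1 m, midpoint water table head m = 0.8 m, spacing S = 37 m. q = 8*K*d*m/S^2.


q = 8*K*d*m/S^2
q = 8*0.6*1*0.8/37^2
q = 3.8400 / 1369

0.0028 m/d


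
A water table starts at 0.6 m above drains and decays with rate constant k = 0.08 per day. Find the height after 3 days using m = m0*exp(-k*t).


m = m0 * exp(-k*t)
m = 0.6 * exp(-0.08 * 3)
m = 0.6 * exp(-0.2400)

0.4720 m


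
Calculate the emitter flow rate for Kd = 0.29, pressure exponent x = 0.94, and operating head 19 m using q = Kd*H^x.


q = Kd * H^x = 0.29 * 19^0.94 = 0.29 * 15.923128

4.6177 L/h


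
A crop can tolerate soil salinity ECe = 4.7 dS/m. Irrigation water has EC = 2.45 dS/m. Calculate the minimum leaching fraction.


LR = ECiw / (5*ECe - ECiw)
LR = 2.45 / (5*4.7 - 2.45)
LR = 2.45 / 21.0500

0.1164


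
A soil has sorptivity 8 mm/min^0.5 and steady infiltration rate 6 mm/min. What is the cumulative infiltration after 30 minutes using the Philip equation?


F = S*sqrt(t) + A*t
F = 8*sqrt(30) + 6*30
F = 8*5.477226 + 180

223.8178 mm


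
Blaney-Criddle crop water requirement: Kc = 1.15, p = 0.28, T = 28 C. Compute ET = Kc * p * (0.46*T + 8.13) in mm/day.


ET = Kc * p * (0.46*T + 8.13)
ET = 1.15 * 0.28 * (0.46*28 + 8.13)
ET = 1.15 * 0.28 * 21.0100

6.7652 mm/day


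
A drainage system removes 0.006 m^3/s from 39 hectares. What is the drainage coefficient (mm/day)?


DC = Q * 86400 / (A * 10000) * 1000
DC = 0.006 * 86400 / (39 * 10000) * 1000
DC = 518400.0000 / 390000

1.3292 mm/day


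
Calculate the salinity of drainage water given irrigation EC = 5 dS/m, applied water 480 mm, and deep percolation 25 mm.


EC_dw = EC_iw * D_iw / D_dw
EC_dw = 5 * 480 / 25
EC_dw = 2400 / 25

96.0000 dS/m


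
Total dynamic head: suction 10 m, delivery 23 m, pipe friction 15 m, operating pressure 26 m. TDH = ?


TDH = Hs + Hd + hf + Hp = 10 + 23 + 15 + 26 = 74

74 m


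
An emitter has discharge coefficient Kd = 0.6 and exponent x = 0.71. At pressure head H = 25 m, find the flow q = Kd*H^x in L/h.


q = Kd * H^x = 0.6 * 25^0.71 = 0.6 * 9.829635

5.8978 L/h


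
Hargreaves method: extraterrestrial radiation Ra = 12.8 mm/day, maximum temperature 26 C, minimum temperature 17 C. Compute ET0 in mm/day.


Tmean = (Tmax + Tmin)/2 = (26 + 17)/2 = 21.5
ET0 = 0.0023 * 12.8 * (21.5 + 17.8) * sqrt(26 - 17)
ET0 = 0.0023 * 12.8 * 39.3 * 3.000000

3.4710 mm/day


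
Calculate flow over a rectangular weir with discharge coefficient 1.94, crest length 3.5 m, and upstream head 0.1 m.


Q = C * L * H^(3/2) = 1.94 * 3.5 * 0.1^1.5 = 1.94 * 3.5 * 0.031623

0.2147 m^3/s


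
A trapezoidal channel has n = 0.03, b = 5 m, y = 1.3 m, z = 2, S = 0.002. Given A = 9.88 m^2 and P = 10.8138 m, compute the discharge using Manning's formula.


R = A/P = 9.88/10.8138 = 0.913647
Q = (1/0.03) * 9.88 * 0.913647^(2/3) * 0.002^0.5

13.8677 m^3/s


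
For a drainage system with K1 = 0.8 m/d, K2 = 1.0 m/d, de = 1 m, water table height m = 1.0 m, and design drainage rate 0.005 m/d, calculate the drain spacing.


S^2 = 8*K2*de*m/q + 4*K1*m^2/q
S^2 = 8*1.0*1*1.0/0.005 + 4*0.8*1.0^2/0.005
S = sqrt(2240.0000)

47.3286 m


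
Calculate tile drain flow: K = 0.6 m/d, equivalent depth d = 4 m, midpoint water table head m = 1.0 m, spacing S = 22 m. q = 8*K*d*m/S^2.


q = 8*K*d*m/S^2
q = 8*0.6*4*1.0/22^2
q = 19.2000 / 484

0.0397 m/d


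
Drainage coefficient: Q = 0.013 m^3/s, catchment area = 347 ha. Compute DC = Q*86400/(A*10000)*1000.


DC = Q * 86400 / (A * 10000) * 1000
DC = 0.013 * 86400 / (347 * 10000) * 1000
DC = 1123200.0000 / 3470000

0.3237 mm/day


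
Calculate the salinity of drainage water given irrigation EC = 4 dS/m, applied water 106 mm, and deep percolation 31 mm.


EC_dw = EC_iw * D_iw / D_dw
EC_dw = 4 * 106 / 31
EC_dw = 424 / 31

13.6774 dS/m


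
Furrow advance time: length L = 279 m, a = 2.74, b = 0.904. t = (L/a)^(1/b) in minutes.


t = (L/a)^(1/b)
t = (279/2.74)^(1/0.904)
t = 101.824818^(1/0.904)

166.3708 min


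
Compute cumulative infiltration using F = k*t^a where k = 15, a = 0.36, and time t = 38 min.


F = k * t^a = 15 * 38^0.36
F = 15 * 3.704436

55.5665 mm


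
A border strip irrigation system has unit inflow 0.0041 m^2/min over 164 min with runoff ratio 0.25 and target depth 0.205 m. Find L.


L = q*t/((1+r)*Z)
L = 0.0041*164/((1+0.25)*0.205)
L = 0.6724/0.25625

2.6240 m


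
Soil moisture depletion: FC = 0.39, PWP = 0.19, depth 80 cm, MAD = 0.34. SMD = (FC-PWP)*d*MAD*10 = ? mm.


SMD = (FC - PWP) * d * MAD * 10
SMD = (0.39 - 0.19) * 80 * 0.34 * 10
SMD = 0.2000 * 80 * 0.34 * 10

54.4000 mm


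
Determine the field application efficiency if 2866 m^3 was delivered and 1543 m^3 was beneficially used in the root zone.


Ea = V_root / V_field * 100 = 1543 / 2866 * 100 = 53.8381%

53.8381 %


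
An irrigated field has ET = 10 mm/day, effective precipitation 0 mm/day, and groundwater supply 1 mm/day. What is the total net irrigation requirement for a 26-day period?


Daily deficit = ET - Pe - GW = 10 - 0 - 1 = 9 mm/day
NIR = 9 * 26 = 234 mm

234.0000 mm


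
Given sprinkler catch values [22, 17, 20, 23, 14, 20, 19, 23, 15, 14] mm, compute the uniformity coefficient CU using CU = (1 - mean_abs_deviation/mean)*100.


mean = 18.700000 mm
MAD = 2.960000 mm
CU = (1 - 2.960000/18.700000)*100

84.1711 %


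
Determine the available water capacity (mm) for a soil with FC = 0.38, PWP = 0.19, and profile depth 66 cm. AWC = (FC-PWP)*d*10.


AWC = (FC - PWP) * d * 10
AWC = (0.38 - 0.19) * 66 * 10
AWC = 0.1900 * 66 * 10

125.4000 mm


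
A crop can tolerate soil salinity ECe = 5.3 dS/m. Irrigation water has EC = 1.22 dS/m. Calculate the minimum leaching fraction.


LR = ECiw / (5*ECe - ECiw)
LR = 1.22 / (5*5.3 - 1.22)
LR = 1.22 / 25.2800

0.0483


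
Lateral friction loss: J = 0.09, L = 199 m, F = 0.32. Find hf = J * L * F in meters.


hf = J * L * F = 0.09 * 199 * 0.32 = 5.7312 m

5.7312 m


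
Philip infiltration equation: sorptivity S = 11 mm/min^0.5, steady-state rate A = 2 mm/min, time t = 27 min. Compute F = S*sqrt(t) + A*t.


F = S*sqrt(t) + A*t
F = 11*sqrt(27) + 2*27
F = 11*5.196152 + 54

111.1577 mm


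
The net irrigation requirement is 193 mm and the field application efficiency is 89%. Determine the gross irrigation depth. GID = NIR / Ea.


Ea = 89% = 0.89
GID = NIR / Ea = 193 / 0.89 = 216.8539 mm

216.8539 mm


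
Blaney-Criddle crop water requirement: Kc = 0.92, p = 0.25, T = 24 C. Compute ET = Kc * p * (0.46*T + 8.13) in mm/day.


ET = Kc * p * (0.46*T + 8.13)
ET = 0.92 * 0.25 * (0.46*24 + 8.13)
ET = 0.92 * 0.25 * 19.1700

4.4091 mm/day


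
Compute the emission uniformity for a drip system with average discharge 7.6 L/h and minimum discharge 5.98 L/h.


EU = (q_min/q_avg)*100 = (5.98/7.6)*100 = 78.6842%

78.6842 %


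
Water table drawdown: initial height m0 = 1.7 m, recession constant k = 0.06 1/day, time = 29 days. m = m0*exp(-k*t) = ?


m = m0 * exp(-k*t)
m = 1.7 * exp(-0.06 * 29)
m = 1.7 * exp(-1.7400)

0.2984 m


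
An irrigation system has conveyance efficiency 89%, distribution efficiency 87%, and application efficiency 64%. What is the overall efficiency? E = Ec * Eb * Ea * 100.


Ec = 0.89, Eb = 0.87, Ea = 0.64
E = 0.89 * 0.87 * 0.64 * 100 = 49.5552%

49.5552 %


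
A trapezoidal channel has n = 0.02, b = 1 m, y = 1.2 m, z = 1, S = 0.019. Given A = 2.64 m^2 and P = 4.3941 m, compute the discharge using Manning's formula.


R = A/P = 2.64/4.3941 = 0.600806
Q = (1/0.02) * 2.64 * 0.600806^(2/3) * 0.019^0.5

12.9551 m^3/s


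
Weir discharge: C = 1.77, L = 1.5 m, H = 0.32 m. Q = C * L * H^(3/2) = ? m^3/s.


Q = C * L * H^(3/2) = 1.77 * 1.5 * 0.32^1.5 = 1.77 * 1.5 * 0.181019

0.4806 m^3/s


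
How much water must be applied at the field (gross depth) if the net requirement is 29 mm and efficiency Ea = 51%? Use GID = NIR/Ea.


Ea = 51% = 0.51
GID = NIR / Ea = 29 / 0.51 = 56.8627 mm

56.8627 mm


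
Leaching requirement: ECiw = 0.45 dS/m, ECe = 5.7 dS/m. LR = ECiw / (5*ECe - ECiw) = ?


LR = ECiw / (5*ECe - ECiw)
LR = 0.45 / (5*5.7 - 0.45)
LR = 0.45 / 28.0500

0.0160


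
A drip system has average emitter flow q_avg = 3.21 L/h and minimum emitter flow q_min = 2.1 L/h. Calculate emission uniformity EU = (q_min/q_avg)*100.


EU = (q_min/q_avg)*100 = (2.1/3.21)*100 = 65.4206%

65.4206 %


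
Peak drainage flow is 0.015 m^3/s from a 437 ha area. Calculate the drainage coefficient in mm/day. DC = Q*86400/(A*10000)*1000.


DC = Q * 86400 / (A * 10000) * 1000
DC = 0.015 * 86400 / (437 * 10000) * 1000
DC = 1296000.0000 / 4370000

0.2966 mm/day


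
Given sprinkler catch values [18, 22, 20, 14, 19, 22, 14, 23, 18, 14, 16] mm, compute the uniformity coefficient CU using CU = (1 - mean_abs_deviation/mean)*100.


mean = 18.181818 mm
MAD = 2.743802 mm
CU = (1 - 2.743802/18.181818)*100

84.9091 %


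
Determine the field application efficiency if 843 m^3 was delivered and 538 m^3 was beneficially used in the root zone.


Ea = V_root / V_field * 100 = 538 / 843 * 100 = 63.8197%

63.8197 %


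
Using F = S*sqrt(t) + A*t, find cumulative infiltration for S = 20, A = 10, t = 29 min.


F = S*sqrt(t) + A*t
F = 20*sqrt(29) + 10*29
F = 20*5.385165 + 290

397.7033 mm


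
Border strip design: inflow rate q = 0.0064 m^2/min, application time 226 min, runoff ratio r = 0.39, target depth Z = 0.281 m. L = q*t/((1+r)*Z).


L = q*t/((1+r)*Z)
L = 0.0064*226/((1+0.39)*0.281)
L = 1.4464/0.39059

3.7031 m


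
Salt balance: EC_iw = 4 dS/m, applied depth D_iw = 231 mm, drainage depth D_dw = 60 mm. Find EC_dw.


EC_dw = EC_iw * D_iw / D_dw
EC_dw = 4 * 231 / 60
EC_dw = 924 / 60

15.4000 dS/m


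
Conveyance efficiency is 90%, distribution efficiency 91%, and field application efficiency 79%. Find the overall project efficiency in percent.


Ec = 0.9, Eb = 0.91, Ea = 0.79
E = 0.9 * 0.91 * 0.79 * 100 = 64.7010%

64.7010 %


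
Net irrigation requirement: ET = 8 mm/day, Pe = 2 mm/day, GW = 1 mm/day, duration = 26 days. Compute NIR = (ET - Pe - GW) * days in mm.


Daily deficit = ET - Pe - GW = 8 - 2 - 1 = 5 mm/day
NIR = 5 * 26 = 130 mm

130.0000 mm


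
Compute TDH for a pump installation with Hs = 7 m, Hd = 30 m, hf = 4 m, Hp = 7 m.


TDH = Hs + Hd + hf + Hp = 7 + 30 + 4 + 7 = 48

48 m


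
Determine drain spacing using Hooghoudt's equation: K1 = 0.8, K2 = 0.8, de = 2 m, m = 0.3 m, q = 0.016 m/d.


S^2 = 8*K2*de*m/q + 4*K1*m^2/q
S^2 = 8*0.8*2*0.3/0.016 + 4*0.8*0.3^2/0.016
S = sqrt(258.0000)

16.0624 m


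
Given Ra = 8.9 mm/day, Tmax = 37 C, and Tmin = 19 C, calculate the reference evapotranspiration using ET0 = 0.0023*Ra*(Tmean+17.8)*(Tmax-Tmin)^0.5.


Tmean = (Tmax + Tmin)/2 = (37 + 19)/2 = 28.0
ET0 = 0.0023 * 8.9 * (28.0 + 17.8) * sqrt(37 - 19)
ET0 = 0.0023 * 8.9 * 45.8 * 4.242641

3.9776 mm/day


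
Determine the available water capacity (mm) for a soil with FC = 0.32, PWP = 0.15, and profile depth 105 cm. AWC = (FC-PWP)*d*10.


AWC = (FC - PWP) * d * 10
AWC = (0.32 - 0.15) * 105 * 10
AWC = 0.1700 * 105 * 10

178.5000 mm


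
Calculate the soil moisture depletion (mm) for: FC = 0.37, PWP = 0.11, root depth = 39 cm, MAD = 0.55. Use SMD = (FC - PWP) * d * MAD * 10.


SMD = (FC - PWP) * d * MAD * 10
SMD = (0.37 - 0.11) * 39 * 0.55 * 10
SMD = 0.2600 * 39 * 0.55 * 10

55.7700 mm


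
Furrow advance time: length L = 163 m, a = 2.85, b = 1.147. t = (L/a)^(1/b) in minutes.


t = (L/a)^(1/b)
t = (163/2.85)^(1/1.147)
t = 57.192982^(1/1.147)

34.0503 min


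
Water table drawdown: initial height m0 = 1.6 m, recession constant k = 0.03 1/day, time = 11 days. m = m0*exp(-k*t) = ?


m = m0 * exp(-k*t)
m = 1.6 * exp(-0.03 * 11)
m = 1.6 * exp(-0.3300)

1.1503 m


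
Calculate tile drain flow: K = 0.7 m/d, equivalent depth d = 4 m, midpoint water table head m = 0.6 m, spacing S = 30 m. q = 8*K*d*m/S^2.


q = 8*K*d*m/S^2
q = 8*0.7*4*0.6/30^2
q = 13.4400 / 900

0.0149 m/d


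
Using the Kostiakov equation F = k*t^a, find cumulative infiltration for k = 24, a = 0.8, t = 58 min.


F = k * t^a = 24 * 58^0.8
F = 24 * 25.747934

617.9504 mm


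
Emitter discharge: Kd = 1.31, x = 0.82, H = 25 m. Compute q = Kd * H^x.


q = Kd * H^x = 1.31 * 25^0.82 = 1.31 * 14.005893

18.3477 L/h


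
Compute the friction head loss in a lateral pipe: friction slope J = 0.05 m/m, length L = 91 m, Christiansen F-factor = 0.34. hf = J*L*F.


hf = J * L * F = 0.05 * 91 * 0.34 = 1.5470 m

1.5470 m


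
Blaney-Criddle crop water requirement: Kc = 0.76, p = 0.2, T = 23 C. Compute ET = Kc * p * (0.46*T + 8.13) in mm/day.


ET = Kc * p * (0.46*T + 8.13)
ET = 0.76 * 0.2 * (0.46*23 + 8.13)
ET = 0.76 * 0.2 * 18.7100

2.8439 mm/day


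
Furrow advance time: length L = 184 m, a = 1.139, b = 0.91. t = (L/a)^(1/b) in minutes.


t = (L/a)^(1/b)
t = (184/1.139)^(1/0.91)
t = 161.545215^(1/0.91)

267.1141 min


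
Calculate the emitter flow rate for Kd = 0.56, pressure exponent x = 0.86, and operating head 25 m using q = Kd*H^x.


q = Kd * H^x = 0.56 * 25^0.86 = 0.56 * 15.930463

8.9211 L/h


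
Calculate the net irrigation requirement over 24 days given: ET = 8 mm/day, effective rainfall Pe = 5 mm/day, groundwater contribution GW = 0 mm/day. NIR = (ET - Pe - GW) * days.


Daily deficit = ET - Pe - GW = 8 - 5 - 0 = 3 mm/day
NIR = 3 * 24 = 72 mm

72.0000 mm


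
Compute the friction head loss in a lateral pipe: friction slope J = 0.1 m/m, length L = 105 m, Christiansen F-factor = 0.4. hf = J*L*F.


hf = J * L * F = 0.1 * 105 * 0.4 = 4.2000 m

4.2000 m


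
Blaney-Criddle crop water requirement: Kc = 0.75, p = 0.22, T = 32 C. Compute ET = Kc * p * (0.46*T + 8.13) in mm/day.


ET = Kc * p * (0.46*T + 8.13)
ET = 0.75 * 0.22 * (0.46*32 + 8.13)
ET = 0.75 * 0.22 * 22.8500

3.7703 mm/day


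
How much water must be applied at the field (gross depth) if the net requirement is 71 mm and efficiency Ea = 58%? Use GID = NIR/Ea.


Ea = 58% = 0.58
GID = NIR / Ea = 71 / 0.58 = 122.4138 mm

122.4138 mm


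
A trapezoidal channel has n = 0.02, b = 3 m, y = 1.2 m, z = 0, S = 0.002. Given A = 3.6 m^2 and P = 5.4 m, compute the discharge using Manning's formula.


R = A/P = 3.6/5.4 = 0.666667
Q = (1/0.02) * 3.6 * 0.666667^(2/3) * 0.002^0.5

6.1432 m^3/s


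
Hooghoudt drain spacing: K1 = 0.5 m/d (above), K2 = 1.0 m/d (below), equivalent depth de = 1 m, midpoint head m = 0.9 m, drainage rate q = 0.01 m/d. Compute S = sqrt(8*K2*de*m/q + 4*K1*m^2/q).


S^2 = 8*K2*de*m/q + 4*K1*m^2/q
S^2 = 8*1.0*1*0.9/0.01 + 4*0.5*0.9^2/0.01
S = sqrt(882.0000)

29.6985 m


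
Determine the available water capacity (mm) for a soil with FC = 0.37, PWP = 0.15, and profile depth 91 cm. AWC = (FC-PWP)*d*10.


AWC = (FC - PWP) * d * 10
AWC = (0.37 - 0.15) * 91 * 10
AWC = 0.2200 * 91 * 10

200.2000 mm


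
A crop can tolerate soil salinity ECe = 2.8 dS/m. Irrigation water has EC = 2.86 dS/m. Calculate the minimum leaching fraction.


LR = ECiw / (5*ECe - ECiw)
LR = 2.86 / (5*2.8 - 2.86)
LR = 2.86 / 11.1400

0.2567


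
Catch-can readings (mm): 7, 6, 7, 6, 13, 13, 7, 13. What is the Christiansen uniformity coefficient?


mean = 9.000000 mm
MAD = 3.000000 mm
CU = (1 - 3.000000/9.000000)*100

66.6667 %


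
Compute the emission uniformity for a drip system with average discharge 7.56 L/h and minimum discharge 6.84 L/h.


EU = (q_min/q_avg)*100 = (6.84/7.56)*100 = 90.4762%

90.4762 %


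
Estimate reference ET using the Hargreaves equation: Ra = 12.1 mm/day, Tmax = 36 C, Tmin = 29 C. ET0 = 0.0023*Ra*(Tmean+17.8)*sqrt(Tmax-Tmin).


Tmean = (Tmax + Tmin)/2 = (36 + 29)/2 = 32.5
ET0 = 0.0023 * 12.1 * (32.5 + 17.8) * sqrt(36 - 29)
ET0 = 0.0023 * 12.1 * 50.3 * 2.645751

3.7037 mm/day


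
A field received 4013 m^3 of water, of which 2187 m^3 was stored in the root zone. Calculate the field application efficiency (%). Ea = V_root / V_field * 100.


Ea = V_root / V_field * 100 = 2187 / 4013 * 100 = 54.4979%

54.4979 %


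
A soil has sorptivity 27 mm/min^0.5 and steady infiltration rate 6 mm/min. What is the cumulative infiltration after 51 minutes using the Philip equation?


F = S*sqrt(t) + A*t
F = 27*sqrt(51) + 6*51
F = 27*7.141428 + 306

498.8186 mm


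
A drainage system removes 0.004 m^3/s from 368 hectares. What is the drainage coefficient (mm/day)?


DC = Q * 86400 / (A * 10000) * 1000
DC = 0.004 * 86400 / (368 * 10000) * 1000
DC = 345600.0000 / 3680000

0.0939 mm/day


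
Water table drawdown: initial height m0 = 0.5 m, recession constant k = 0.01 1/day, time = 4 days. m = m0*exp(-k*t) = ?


m = m0 * exp(-k*t)
m = 0.5 * exp(-0.01 * 4)
m = 0.5 * exp(-0.0400)

0.4804 m


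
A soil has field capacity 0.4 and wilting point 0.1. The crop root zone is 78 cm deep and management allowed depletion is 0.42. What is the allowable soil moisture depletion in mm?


SMD = (FC - PWP) * d * MAD * 10
SMD = (0.4 - 0.1) * 78 * 0.42 * 10
SMD = 0.3000 * 78 * 0.42 * 10

98.2800 mm


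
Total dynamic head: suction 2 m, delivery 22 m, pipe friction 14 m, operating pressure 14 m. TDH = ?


TDH = Hs + Hd + hf + Hp = 2 + 22 + 14 + 14 = 52

52 m


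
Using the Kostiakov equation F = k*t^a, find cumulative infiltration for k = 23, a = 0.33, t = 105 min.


F = k * t^a = 23 * 105^0.33
F = 23 * 4.645072

106.8367 mm


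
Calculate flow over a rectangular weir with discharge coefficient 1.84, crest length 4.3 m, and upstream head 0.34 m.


Q = C * L * H^(3/2) = 1.84 * 4.3 * 0.34^1.5 = 1.84 * 4.3 * 0.198252

1.5686 m^3/s


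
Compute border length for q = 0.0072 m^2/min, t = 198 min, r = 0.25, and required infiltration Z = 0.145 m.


L = q*t/((1+r)*Z)
L = 0.0072*198/((1+0.25)*0.145)
L = 1.4256/0.18125

7.8654 m


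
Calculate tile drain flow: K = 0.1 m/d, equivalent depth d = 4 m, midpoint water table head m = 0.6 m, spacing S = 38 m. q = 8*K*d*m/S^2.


q = 8*K*d*m/S^2
q = 8*0.1*4*0.6/38^2
q = 1.9200 / 1444

0.0013 m/d


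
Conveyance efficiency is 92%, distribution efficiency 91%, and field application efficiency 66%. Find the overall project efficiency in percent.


Ec = 0.92, Eb = 0.91, Ea = 0.66
E = 0.92 * 0.91 * 0.66 * 100 = 55.2552%

55.2552 %


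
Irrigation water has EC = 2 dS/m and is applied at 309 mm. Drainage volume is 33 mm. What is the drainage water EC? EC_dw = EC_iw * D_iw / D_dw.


EC_dw = EC_iw * D_iw / D_dw
EC_dw = 2 * 309 / 33
EC_dw = 618 / 33

18.7273 dS/m


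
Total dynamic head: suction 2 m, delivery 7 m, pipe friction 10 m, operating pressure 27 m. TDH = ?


TDH = Hs + Hd + hf + Hp = 2 + 7 + 10 + 27 = 46

46 m


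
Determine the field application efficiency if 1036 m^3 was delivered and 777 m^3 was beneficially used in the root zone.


Ea = V_root / V_field * 100 = 777 / 1036 * 100 = 75.0000%

75.0000 %


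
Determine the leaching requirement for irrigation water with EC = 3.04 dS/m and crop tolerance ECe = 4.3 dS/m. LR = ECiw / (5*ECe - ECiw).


LR = ECiw / (5*ECe - ECiw)
LR = 3.04 / (5*4.3 - 3.04)
LR = 3.04 / 18.4600

0.1647


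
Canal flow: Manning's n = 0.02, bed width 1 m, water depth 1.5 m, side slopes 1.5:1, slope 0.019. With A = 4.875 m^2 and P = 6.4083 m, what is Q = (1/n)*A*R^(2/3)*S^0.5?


R = A/P = 4.875/6.4083 = 0.760732
Q = (1/0.02) * 4.875 * 0.760732^(2/3) * 0.019^0.5

27.9990 m^3/s


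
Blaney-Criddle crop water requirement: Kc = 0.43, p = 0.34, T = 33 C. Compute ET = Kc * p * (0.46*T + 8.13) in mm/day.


ET = Kc * p * (0.46*T + 8.13)
ET = 0.43 * 0.34 * (0.46*33 + 8.13)
ET = 0.43 * 0.34 * 23.3100

3.4079 mm/day


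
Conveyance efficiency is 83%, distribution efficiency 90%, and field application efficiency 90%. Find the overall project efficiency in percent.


Ec = 0.83, Eb = 0.9, Ea = 0.9
E = 0.83 * 0.9 * 0.9 * 100 = 67.2300%

67.2300 %


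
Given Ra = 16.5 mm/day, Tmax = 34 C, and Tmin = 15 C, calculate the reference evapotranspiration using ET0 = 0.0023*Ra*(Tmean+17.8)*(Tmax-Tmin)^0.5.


Tmean = (Tmax + Tmin)/2 = (34 + 15)/2 = 24.5
ET0 = 0.0023 * 16.5 * (24.5 + 17.8) * sqrt(34 - 15)
ET0 = 0.0023 * 16.5 * 42.3 * 4.358899

6.9973 mm/day


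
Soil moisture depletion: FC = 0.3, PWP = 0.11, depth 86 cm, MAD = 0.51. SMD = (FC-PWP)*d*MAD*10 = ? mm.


SMD = (FC - PWP) * d * MAD * 10
SMD = (0.3 - 0.11) * 86 * 0.51 * 10
SMD = 0.1900 * 86 * 0.51 * 10

83.3340 mm


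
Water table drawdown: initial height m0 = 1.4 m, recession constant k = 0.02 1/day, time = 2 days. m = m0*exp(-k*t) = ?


m = m0 * exp(-k*t)
m = 1.4 * exp(-0.02 * 2)
m = 1.4 * exp(-0.0400)

1.3451 m


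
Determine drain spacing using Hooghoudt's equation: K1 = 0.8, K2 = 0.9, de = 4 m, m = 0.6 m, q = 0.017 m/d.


S^2 = 8*K2*de*m/q + 4*K1*m^2/q
S^2 = 8*0.9*4*0.6/0.017 + 4*0.8*0.6^2/0.017
S = sqrt(1084.2353)

32.9277 m


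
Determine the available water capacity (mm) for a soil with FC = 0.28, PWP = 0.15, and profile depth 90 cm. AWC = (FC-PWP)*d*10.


AWC = (FC - PWP) * d * 10
AWC = (0.28 - 0.15) * 90 * 10
AWC = 0.1300 * 90 * 10

117.0000 mm
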